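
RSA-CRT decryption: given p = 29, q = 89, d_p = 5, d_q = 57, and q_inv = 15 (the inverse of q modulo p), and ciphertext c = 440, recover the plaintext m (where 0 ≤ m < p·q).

138

m₁ = c^(d_p) mod p: c ≡ 5 (mod 29), and 5^5 mod 29 = 22.
m₂ = c^(d_q) mod q: c ≡ 84 (mod 89), and 84^57 mod 89 = 49.
h = q_inv·(m₁ − m₂) mod p = 15·(22 − 49) mod 29 = 1.
m = m₂ + h·q = 49 + 1·89 = 138.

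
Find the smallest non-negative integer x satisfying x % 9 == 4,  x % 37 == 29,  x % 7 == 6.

769

The moduli are pairwise coprime; N = 9·37·7 = 2331.
N/9 = 259; 259 ≡ 7 (mod 9); 7·4 ≡ 1, so inverse 4.
N/37 = 63; 63 ≡ 26 (mod 37); 26·10 ≡ 1, so inverse 10.
N/7 = 333; 333 ≡ 4 (mod 7); 4·2 ≡ 1, so inverse 2.
x ≡ 4·259·4 + 29·63·10 + 6·333·2 = 26410.
26410 mod 2331 = 769.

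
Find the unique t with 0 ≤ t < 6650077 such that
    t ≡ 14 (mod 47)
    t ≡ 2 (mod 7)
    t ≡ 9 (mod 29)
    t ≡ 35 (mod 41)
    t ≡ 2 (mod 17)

5498873

The moduli are pairwise coprime; N = 47·7·29·41·17 = 6650077.
N/47 = 141491; 141491 ≡ 21 (mod 47); 21·9 ≡ 1, so inverse 9.
N/7 = 950011; 950011 ≡ 6 (mod 7); 6·6 ≡ 1, so inverse 6.
N/29 = 229313; 229313 ≡ 10 (mod 29); 10·3 ≡ 1, so inverse 3.
N/41 = 162197; 162197 ≡ 1 (mod 41), inverse 1.
N/17 = 391181; 391181 ≡ 11 (mod 17); 11·14 ≡ 1, so inverse 14.
t ≡ 14·141491·9 + 2·950011·6 + 9·229313·3 + 35·162197·1 + 2·391181·14 = 52049412.
52049412 mod 6650077 = 5498873.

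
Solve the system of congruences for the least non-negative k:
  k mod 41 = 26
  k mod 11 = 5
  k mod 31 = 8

11137

The moduli are pairwise coprime; N = 41·11·31 = 13981.
N/41 = 341; 341 ≡ 13 (mod 41); 13·19 ≡ 1, so inverse 19.
N/11 = 1271; 1271 ≡ 6 (mod 11); 6·2 ≡ 1, so inverse 2.
N/31 = 451; 451 ≡ 17 (mod 31); 17·11 ≡ 1, so inverse 11.
k ≡ 26·341·19 + 5·1271·2 + 8·451·11 = 220852.
220852 mod 13981 = 11137.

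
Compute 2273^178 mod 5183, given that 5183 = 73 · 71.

Mod 73: 2273 ≡ 10; by Fermat, exponent reduces to 178 mod 72 = 34; 10^34 ≡ 27 (mod 73).
Mod 71: 2273 ≡ 1; by Fermat, exponent reduces to 178 mod 70 = 38; 1^38 ≡ 1 (mod 71).
Combine by CRT: x ≡ 27 (mod 73), x ≡ 1 (mod 71) ⇒ x ≡ 4261 (mod 5183).

4261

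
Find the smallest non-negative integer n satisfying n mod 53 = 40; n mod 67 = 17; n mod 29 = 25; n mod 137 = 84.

The moduli are pairwise coprime; M = 53·67·29·137 = 14108123.
M/53 = 266191; 266191 ≡ 25 (mod 53); 25·17 ≡ 1, so inverse 17.
M/67 = 210569; 210569 ≡ 55 (mod 67); 55·39 ≡ 1, so inverse 39.
M/29 = 486487; 486487 ≡ 12 (mod 29); 12·17 ≡ 1, so inverse 17.
M/137 = 102979; 102979 ≡ 92 (mod 137); 92·70 ≡ 1, so inverse 70.
n ≡ 40·266191·17 + 17·210569·39 + 25·486487·17 + 84·102979·70 = 1132890622.
1132890622 mod 14108123 = 4240782.

4240782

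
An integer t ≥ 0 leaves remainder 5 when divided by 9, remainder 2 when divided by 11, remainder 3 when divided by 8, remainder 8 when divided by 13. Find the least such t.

7691

The moduli are pairwise coprime; N = 9·11·8·13 = 10296.
N/9 = 1144; 1144 ≡ 1 (mod 9), inverse 1.
N/11 = 936; 936 ≡ 1 (mod 11), inverse 1.
N/8 = 1287; 1287 ≡ 7 (mod 8); 7·7 ≡ 1, so inverse 7.
N/13 = 792; 792 ≡ 12 (mod 13); 12·12 ≡ 1, so inverse 12.
t ≡ 5·1144·1 + 2·936·1 + 3·1287·7 + 8·792·12 = 110651.
110651 mod 10296 = 7691.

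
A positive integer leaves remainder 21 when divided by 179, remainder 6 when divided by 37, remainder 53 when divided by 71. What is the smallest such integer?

109748

From m ≡ 21 (mod 179) write m = 21 + 179t. Substituting into m ≡ 6 (mod 37) gives 179t ≡ 22 (mod 37), and since 31⁻¹ ≡ 6 (mod 37), t ≡ 21. Hence m ≡ 21 + 179·21 = 3780 (mod 6623).
From m ≡ 3780 (mod 6623) write m = 3780 + 6623t. Substituting into m ≡ 53 (mod 71) gives 6623t ≡ 36 (mod 71), and since 20⁻¹ ≡ 32 (mod 71), t ≡ 16. Hence m ≡ 3780 + 6623·16 = 109748 (mod 470233).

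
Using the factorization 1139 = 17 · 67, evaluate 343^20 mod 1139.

625

Mod 17: 343 ≡ 3; by Fermat, exponent reduces to 20 mod 16 = 4; 3^4 ≡ 13 (mod 17).
Mod 67: 343 ≡ 8; 8^20 ≡ 22 (mod 67).
Combine by CRT: x ≡ 13 (mod 17), x ≡ 22 (mod 67) ⇒ x ≡ 625 (mod 1139).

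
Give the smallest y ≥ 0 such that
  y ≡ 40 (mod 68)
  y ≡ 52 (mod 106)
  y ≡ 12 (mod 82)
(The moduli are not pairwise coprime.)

44784

gcd(68, 106) = 2 and 2 | (52 − 40), so the pair is consistent; merging gives y ≡ 1536 (mod 3604), where 3604 = lcm(68, 106).
gcd(3604, 82) = 2 and 2 | (12 − 1536), so the pair is consistent; merging gives y ≡ 44784 (mod 147764), where 147764 = lcm(3604, 82).
The solution is unique modulo lcm(68, 106, 82) = 147764.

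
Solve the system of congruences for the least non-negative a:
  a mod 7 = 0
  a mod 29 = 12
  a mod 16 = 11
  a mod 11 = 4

Combine the congruences pairwise.
From a ≡ 0 (mod 7) write a = 0 + 7t. Substituting into a ≡ 12 (mod 29) gives 7t ≡ 12 (mod 29), and since 7⁻¹ ≡ 25 (mod 29), t ≡ 10. Hence a ≡ 0 + 7·10 = 70 (mod 203).
From a ≡ 70 (mod 203) write a = 70 + 203t. Substituting into a ≡ 11 (mod 16) gives 203t ≡ 5 (mod 16), and since 11⁻¹ ≡ 3 (mod 16), t ≡ 15. Hence a ≡ 70 + 203·15 = 3115 (mod 3248).
From a ≡ 3115 (mod 3248) write a = 3115 + 3248t. Substituting into a ≡ 4 (mod 11) gives 3248t ≡ 2 (mod 11), and since 3⁻¹ ≡ 4 (mod 11), t ≡ 8. Hence a ≡ 3115 + 3248·8 = 29099 (mod 35728).

29099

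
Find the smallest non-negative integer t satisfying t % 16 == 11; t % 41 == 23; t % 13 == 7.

6091

The moduli are pairwise coprime; N = 16·41·13 = 8528.
N/16 = 533; 533 ≡ 5 (mod 16); 5·13 ≡ 1, so inverse 13.
N/41 = 208; 208 ≡ 3 (mod 41); 3·14 ≡ 1, so inverse 14.
N/13 = 656; 656 ≡ 6 (mod 13); 6·11 ≡ 1, so inverse 11.
t ≡ 11·533·13 + 23·208·14 + 7·656·11 = 193707.
193707 mod 8528 = 6091.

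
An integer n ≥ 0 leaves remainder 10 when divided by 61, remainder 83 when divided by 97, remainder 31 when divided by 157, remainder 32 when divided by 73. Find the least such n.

The moduli are pairwise coprime; M = 61·97·157·73 = 67814737.
M/61 = 1111717; 1111717 ≡ 53 (mod 61); 53·38 ≡ 1, so inverse 38.
M/97 = 699121; 699121 ≡ 42 (mod 97); 42·67 ≡ 1, so inverse 67.
M/157 = 431941; 431941 ≡ 34 (mod 157); 34·97 ≡ 1, so inverse 97.
M/73 = 928969; 928969 ≡ 44 (mod 73); 44·5 ≡ 1, so inverse 5.
n ≡ 10·1111717·38 + 83·699121·67 + 31·431941·97 + 32·928969·5 = 5757745968.
5757745968 mod 67814737 = 61308060.

61308060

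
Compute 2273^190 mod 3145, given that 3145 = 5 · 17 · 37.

Mod 5: 2273 ≡ 3; by Fermat, exponent reduces to 190 mod 4 = 2; 3^2 ≡ 4 (mod 5).
Mod 17: 2273 ≡ 12; by Fermat, exponent reduces to 190 mod 16 = 14; 12^14 ≡ 15 (mod 17).
Mod 37: 2273 ≡ 16; by Fermat, exponent reduces to 190 mod 36 = 10; 16^10 ≡ 16 (mod 37).
Combine by CRT: x ≡ 4 (mod 5), x ≡ 15 (mod 17), x ≡ 16 (mod 37) ⇒ x ≡ 2939 (mod 3145).

2939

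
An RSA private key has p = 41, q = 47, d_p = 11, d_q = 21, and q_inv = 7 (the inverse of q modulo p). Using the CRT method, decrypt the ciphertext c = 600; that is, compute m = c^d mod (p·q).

m₁ = c^(d_p) mod p: c ≡ 26 (mod 41), and 26^11 mod 41 = 12.
m₂ = c^(d_q) mod q: c ≡ 36 (mod 47), and 36^21 mod 47 = 7.
h = q_inv·(m₁ − m₂) mod p = 7·(12 − 7) mod 41 = 35.
m = m₂ + h·q = 7 + 35·47 = 1652.

1652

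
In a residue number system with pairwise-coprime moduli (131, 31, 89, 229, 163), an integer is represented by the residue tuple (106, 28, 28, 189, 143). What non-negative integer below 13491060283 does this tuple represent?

The moduli are pairwise coprime; N = 131·31·89·229·163 = 13491060283.
N/131 = 102985193; 102985193 ≡ 67 (mod 131); 67·88 ≡ 1, so inverse 88.
N/31 = 435195493; 435195493 ≡ 9 (mod 31); 9·7 ≡ 1, so inverse 7.
N/89 = 151584947; 151584947 ≡ 58 (mod 89); 58·66 ≡ 1, so inverse 66.
N/229 = 58912927; 58912927 ≡ 158 (mod 229); 158·129 ≡ 1, so inverse 129.
N/163 = 82767241; 82767241 ≡ 79 (mod 163); 79·130 ≡ 1, so inverse 130.
x ≡ 106·102985193·88 + 28·435195493·7 + 28·151584947·66 + 189·58912927·129 + 143·82767241·130 = 4301072262365.
4301072262365 mod 13491060283 = 10915092371.

10915092371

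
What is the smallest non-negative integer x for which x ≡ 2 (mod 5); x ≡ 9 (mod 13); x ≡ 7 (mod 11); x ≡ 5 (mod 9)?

From x ≡ 2 (mod 5) write x = 2 + 5t. Substituting into x ≡ 9 (mod 13) gives 5t ≡ 7 (mod 13), and since 5⁻¹ ≡ 8 (mod 13), t ≡ 4. Hence x ≡ 2 + 5·4 = 22 (mod 65).
From x ≡ 22 (mod 65) write x = 22 + 65t. Substituting into x ≡ 7 (mod 11) gives 65t ≡ 7 (mod 11), and since 10⁻¹ ≡ 10 (mod 11), t ≡ 4. Hence x ≡ 22 + 65·4 = 282 (mod 715).
From x ≡ 282 (mod 715) write x = 282 + 715t. Substituting into x ≡ 5 (mod 9) gives 715t ≡ 2 (mod 9), and since 4⁻¹ ≡ 7 (mod 9), t ≡ 5. Hence x ≡ 282 + 715·5 = 3857 (mod 6435).

3857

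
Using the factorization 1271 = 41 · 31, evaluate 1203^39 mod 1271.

Mod 41: 1203 ≡ 14; 14^39 ≡ 3 (mod 41).
Mod 31: 1203 ≡ 25; by Fermat, exponent reduces to 39 mod 30 = 9; 25^9 ≡ 1 (mod 31).
Combine by CRT: x ≡ 3 (mod 41), x ≡ 1 (mod 31) ⇒ x ≡ 249 (mod 1271).

249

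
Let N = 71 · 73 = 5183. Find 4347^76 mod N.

Mod 71: 4347 ≡ 16; by Fermat, exponent reduces to 76 mod 70 = 6; 16^6 ≡ 58 (mod 71).
Mod 73: 4347 ≡ 40; by Fermat, exponent reduces to 76 mod 72 = 4; 40^4 ≡ 36 (mod 73).
Combine by CRT: x ≡ 58 (mod 71), x ≡ 36 (mod 73) ⇒ x ≡ 839 (mod 5183).

839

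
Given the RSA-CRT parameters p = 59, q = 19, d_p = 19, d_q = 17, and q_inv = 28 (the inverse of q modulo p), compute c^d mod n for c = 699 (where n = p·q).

m₁ = c^(d_p) mod p: c ≡ 50 (mod 59), and 50^19 mod 59 = 23.
m₂ = c^(d_q) mod q: c ≡ 15 (mod 19), and 15^17 mod 19 = 14.
h = q_inv·(m₁ − m₂) mod p = 28·(23 − 14) mod 59 = 16.
m = m₂ + h·q = 14 + 16·19 = 318.

318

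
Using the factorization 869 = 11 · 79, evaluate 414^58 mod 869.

163

Mod 11: 414 ≡ 7; by Fermat, exponent reduces to 58 mod 10 = 8; 7^8 ≡ 9 (mod 11).
Mod 79: 414 ≡ 19; 19^58 ≡ 5 (mod 79).
Combine by CRT: x ≡ 9 (mod 11), x ≡ 5 (mod 79) ⇒ x ≡ 163 (mod 869).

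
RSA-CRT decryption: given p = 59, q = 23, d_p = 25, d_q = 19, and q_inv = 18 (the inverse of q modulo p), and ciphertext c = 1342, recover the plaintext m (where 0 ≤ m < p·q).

m₁ = c^(d_p) mod p: c ≡ 44 (mod 59), and 44^25 mod 59 = 39.
m₂ = c^(d_q) mod q: c ≡ 8 (mod 23), and 8^19 mod 23 = 4.
h = q_inv·(m₁ − m₂) mod p = 18·(39 − 4) mod 59 = 40.
m = m₂ + h·q = 4 + 40·23 = 924.

924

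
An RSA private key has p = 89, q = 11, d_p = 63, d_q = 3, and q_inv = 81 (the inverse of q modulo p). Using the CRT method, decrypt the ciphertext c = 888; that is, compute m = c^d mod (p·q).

m₁ = c^(d_p) mod p: c ≡ 87 (mod 89), and 87^63 mod 89 = 11.
m₂ = c^(d_q) mod q: c ≡ 8 (mod 11), and 8^3 mod 11 = 6.
h = q_inv·(m₁ − m₂) mod p = 81·(11 − 6) mod 89 = 49.
m = m₂ + h·q = 6 + 49·11 = 545.

545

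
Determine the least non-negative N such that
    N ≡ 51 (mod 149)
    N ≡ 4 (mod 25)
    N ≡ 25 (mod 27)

40579

The moduli are pairwise coprime; M = 149·25·27 = 100575.
M/149 = 675; 675 ≡ 79 (mod 149); 79·83 ≡ 1, so inverse 83.
M/25 = 4023; 4023 ≡ 23 (mod 25); 23·12 ≡ 1, so inverse 12.
M/27 = 3725; 3725 ≡ 26 (mod 27); 26·26 ≡ 1, so inverse 26.
N ≡ 51·675·83 + 4·4023·12 + 25·3725·26 = 5471629.
5471629 mod 100575 = 40579.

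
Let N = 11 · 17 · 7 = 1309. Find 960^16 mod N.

1191

Mod 11: 960 ≡ 3; by Fermat, exponent reduces to 16 mod 10 = 6; 3^6 ≡ 3 (mod 11).
Mod 17: 960 ≡ 8; since 16 | 16, by Fermat 8^16 ≡ 1 (mod 17).
Mod 7: 960 ≡ 1; by Fermat, exponent reduces to 16 mod 6 = 4; 1^4 ≡ 1 (mod 7).
Combine by CRT: x ≡ 3 (mod 11), x ≡ 1 (mod 17), x ≡ 1 (mod 7) ⇒ x ≡ 1191 (mod 1309).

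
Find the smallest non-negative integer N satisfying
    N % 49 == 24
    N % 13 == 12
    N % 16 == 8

7864

From N ≡ 24 (mod 49) write N = 24 + 49t. Substituting into N ≡ 12 (mod 13) gives 49t ≡ 1 (mod 13), and since 10⁻¹ ≡ 4 (mod 13), t ≡ 4. Hence N ≡ 24 + 49·4 = 220 (mod 637).
From N ≡ 220 (mod 637) write N = 220 + 637t. Substituting into N ≡ 8 (mod 16) gives 637t ≡ 12 (mod 16), and since 13⁻¹ ≡ 5 (mod 16), t ≡ 12. Hence N ≡ 220 + 637·12 = 7864 (mod 10192).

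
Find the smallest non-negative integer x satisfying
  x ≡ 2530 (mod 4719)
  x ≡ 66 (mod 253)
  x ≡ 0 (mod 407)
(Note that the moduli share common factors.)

gcd(4719, 253) = 11 and 11 | (66 − 2530), so the pair is consistent; merging gives x ≡ 26125 (mod 108537), where 108537 = lcm(4719, 253).
gcd(108537, 407) = 11 and 11 | (0 − 26125), so the pair is consistent; merging gives x ≡ 1762717 (mod 4015869), where 4015869 = lcm(108537, 407).
The solution is unique modulo lcm(4719, 253, 407) = 4015869.

1762717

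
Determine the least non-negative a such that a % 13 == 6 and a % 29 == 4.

149

From a ≡ 6 (mod 13) write a = 6 + 13t. Substituting into a ≡ 4 (mod 29) gives 13t ≡ 27 (mod 29), and since 13⁻¹ ≡ 9 (mod 29), t ≡ 11. Hence a ≡ 6 + 13·11 = 149 (mod 377).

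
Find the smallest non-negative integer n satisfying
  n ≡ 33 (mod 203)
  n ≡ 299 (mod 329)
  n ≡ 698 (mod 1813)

gcd(203, 329) = 7 and 7 | (299 − 33), so the pair is consistent; merging gives n ≡ 4905 (mod 9541), where 9541 = lcm(203, 329).
gcd(9541, 1813) = 7 and 7 | (698 − 4905), so the pair is consistent; merging gives n ≡ 901759 (mod 2471119), where 2471119 = lcm(9541, 1813).
The solution is unique modulo lcm(203, 329, 1813) = 2471119.

901759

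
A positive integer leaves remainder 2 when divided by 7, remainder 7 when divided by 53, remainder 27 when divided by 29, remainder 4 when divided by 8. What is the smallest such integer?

1332

The moduli are pairwise coprime; N = 7·53·29·8 = 86072.
N/7 = 12296; 12296 ≡ 4 (mod 7); 4·2 ≡ 1, so inverse 2.
N/53 = 1624; 1624 ≡ 34 (mod 53); 34·39 ≡ 1, so inverse 39.
N/29 = 2968; 2968 ≡ 10 (mod 29); 10·3 ≡ 1, so inverse 3.
N/8 = 10759; 10759 ≡ 7 (mod 8); 7·7 ≡ 1, so inverse 7.
t ≡ 2·12296·2 + 7·1624·39 + 27·2968·3 + 4·10759·7 = 1034196.
1034196 mod 86072 = 1332.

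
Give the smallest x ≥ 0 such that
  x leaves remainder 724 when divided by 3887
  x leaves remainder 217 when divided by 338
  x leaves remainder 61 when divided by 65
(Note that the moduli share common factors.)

gcd(3887, 338) = 169 and 169 | (217 − 724), so the pair is consistent; merging gives x ≡ 4611 (mod 7774), where 7774 = lcm(3887, 338).
gcd(7774, 65) = 13 and 13 | (61 − 4611), so the pair is consistent; merging gives x ≡ 4611 (mod 38870), where 38870 = lcm(7774, 65).
The solution is unique modulo lcm(3887, 338, 65) = 38870.

4611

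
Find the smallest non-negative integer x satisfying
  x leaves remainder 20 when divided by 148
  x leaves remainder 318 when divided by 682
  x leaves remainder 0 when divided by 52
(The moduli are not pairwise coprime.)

318812

gcd(148, 682) = 2 and 2 | (318 − 20), so the pair is consistent; merging gives x ≡ 16004 (mod 50468), where 50468 = lcm(148, 682).
gcd(50468, 52) = 4 and 4 | (0 − 16004), so the pair is consistent; merging gives x ≡ 318812 (mod 656084), where 656084 = lcm(50468, 52).
The solution is unique modulo lcm(148, 682, 52) = 656084.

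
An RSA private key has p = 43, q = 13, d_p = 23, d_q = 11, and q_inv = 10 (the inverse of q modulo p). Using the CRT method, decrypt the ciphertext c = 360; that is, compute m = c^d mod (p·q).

471

m₁ = c^(d_p) mod p: c ≡ 16 (mod 43), and 16^23 mod 43 = 41.
m₂ = c^(d_q) mod q: c ≡ 9 (mod 13), and 9^11 mod 13 = 3.
h = q_inv·(m₁ − m₂) mod p = 10·(41 − 3) mod 43 = 36.
m = m₂ + h·q = 3 + 36·13 = 471.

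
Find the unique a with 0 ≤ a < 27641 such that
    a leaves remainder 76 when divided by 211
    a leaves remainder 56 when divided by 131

Combine the congruences pairwise.
From a ≡ 76 (mod 211) write a = 76 + 211t. Substituting into a ≡ 56 (mod 131) gives 211t ≡ 111 (mod 131), and since 80⁻¹ ≡ 113 (mod 131), t ≡ 98. Hence a ≡ 76 + 211·98 = 20754 (mod 27641).

20754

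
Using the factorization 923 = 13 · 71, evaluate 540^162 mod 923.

428

Mod 13: 540 ≡ 7; by Fermat, exponent reduces to 162 mod 12 = 6; 7^6 ≡ 12 (mod 13).
Mod 71: 540 ≡ 43; by Fermat, exponent reduces to 162 mod 70 = 22; 43^22 ≡ 2 (mod 71).
Combine by CRT: x ≡ 12 (mod 13), x ≡ 2 (mod 71) ⇒ x ≡ 428 (mod 923).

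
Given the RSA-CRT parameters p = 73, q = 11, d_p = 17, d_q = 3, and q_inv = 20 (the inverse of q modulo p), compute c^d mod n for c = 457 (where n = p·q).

m₁ = c^(d_p) mod p: c ≡ 19 (mod 73), and 19^17 mod 73 = 23.
m₂ = c^(d_q) mod q: c ≡ 6 (mod 11), and 6^3 mod 11 = 7.
h = q_inv·(m₁ − m₂) mod p = 20·(23 − 7) mod 73 = 28.
m = m₂ + h·q = 7 + 28·11 = 315.

315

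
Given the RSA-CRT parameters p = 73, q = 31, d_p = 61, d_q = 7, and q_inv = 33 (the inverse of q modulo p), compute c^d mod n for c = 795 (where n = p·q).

m₁ = c^(d_p) mod p: c ≡ 65 (mod 73), and 65^61 mod 73 = 65.
m₂ = c^(d_q) mod q: c ≡ 20 (mod 31), and 20^7 mod 31 = 18.
h = q_inv·(m₁ − m₂) mod p = 33·(65 − 18) mod 73 = 18.
m = m₂ + h·q = 18 + 18·31 = 576.

576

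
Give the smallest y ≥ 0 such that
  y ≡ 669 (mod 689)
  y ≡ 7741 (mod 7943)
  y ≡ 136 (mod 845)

1477196

gcd(689, 7943) = 13 and 13 | (7741 − 669), so the pair is consistent; merging gives y ≡ 214259 (mod 420979), where 420979 = lcm(689, 7943).
gcd(420979, 845) = 169 and 169 | (136 − 214259), so the pair is consistent; merging gives y ≡ 1477196 (mod 2104895), where 2104895 = lcm(420979, 845).
The solution is unique modulo lcm(689, 7943, 845) = 2104895.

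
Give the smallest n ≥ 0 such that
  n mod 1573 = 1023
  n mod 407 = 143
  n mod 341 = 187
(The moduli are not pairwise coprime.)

Combine the congruences pairwise.
gcd(1573, 407) = 11 and 11 | (143 − 1023), so the pair is consistent; merging gives n ≡ 26191 (mod 58201), where 58201 = lcm(1573, 407).
gcd(58201, 341) = 11 and 11 | (187 − 26191), so the pair is consistent; merging gives n ≡ 433598 (mod 1804231), where 1804231 = lcm(58201, 341).
The solution is unique modulo lcm(1573, 407, 341) = 1804231.

433598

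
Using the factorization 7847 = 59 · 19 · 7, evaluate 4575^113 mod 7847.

Mod 59: 4575 ≡ 32; by Fermat, exponent reduces to 113 mod 58 = 55; 32^55 ≡ 18 (mod 59).
Mod 19: 4575 ≡ 15; by Fermat, exponent reduces to 113 mod 18 = 5; 15^5 ≡ 2 (mod 19).
Mod 7: 4575 ≡ 4; by Fermat, exponent reduces to 113 mod 6 = 5; 4^5 ≡ 2 (mod 7).
Combine by CRT: x ≡ 18 (mod 59), x ≡ 2 (mod 19), x ≡ 2 (mod 7) ⇒ x ≡ 667 (mod 7847).

667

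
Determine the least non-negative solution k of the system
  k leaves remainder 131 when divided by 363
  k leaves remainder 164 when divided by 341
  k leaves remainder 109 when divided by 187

62567

gcd(363, 341) = 11 and 11 | (164 − 131), so the pair is consistent; merging gives k ≡ 6302 (mod 11253), where 11253 = lcm(363, 341).
gcd(11253, 187) = 11 and 11 | (109 − 6302), so the pair is consistent; merging gives k ≡ 62567 (mod 191301), where 191301 = lcm(11253, 187).
The solution is unique modulo lcm(363, 341, 187) = 191301.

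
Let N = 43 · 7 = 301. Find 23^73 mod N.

Mod 43: 23 ≡ 23; by Fermat, exponent reduces to 73 mod 42 = 31; 23^31 ≡ 31 (mod 43).
Mod 7: 23 ≡ 2; by Fermat, exponent reduces to 73 mod 6 = 1; 2^1 ≡ 2 (mod 7).
Combine by CRT: x ≡ 31 (mod 43), x ≡ 2 (mod 7) ⇒ x ≡ 289 (mod 301).

289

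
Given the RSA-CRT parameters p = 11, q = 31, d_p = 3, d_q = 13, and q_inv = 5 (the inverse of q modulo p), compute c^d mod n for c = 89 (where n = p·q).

122

m₁ = c^(d_p) mod p: c ≡ 1 (mod 11), and 1^3 mod 11 = 1.
m₂ = c^(d_q) mod q: c ≡ 27 (mod 31), and 27^13 mod 31 = 29.
h = q_inv·(m₁ − m₂) mod p = 5·(1 − 29) mod 11 = 3.
m = m₂ + h·q = 29 + 3·31 = 122.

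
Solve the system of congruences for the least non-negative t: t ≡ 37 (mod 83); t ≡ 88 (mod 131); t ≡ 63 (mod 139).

594566

From t ≡ 37 (mod 83) write t = 37 + 83s. Substituting into t ≡ 88 (mod 131) gives 83s ≡ 51 (mod 131), and since 83⁻¹ ≡ 30 (mod 131), s ≡ 89. Hence t ≡ 37 + 83·89 = 7424 (mod 10873).
From t ≡ 7424 (mod 10873) write t = 7424 + 10873s. Substituting into t ≡ 63 (mod 139) gives 10873s ≡ 6 (mod 139), and since 31⁻¹ ≡ 9 (mod 139), s ≡ 54. Hence t ≡ 7424 + 10873·54 = 594566 (mod 1511347).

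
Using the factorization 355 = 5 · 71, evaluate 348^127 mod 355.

322

Mod 5: 348 ≡ 3; by Fermat, exponent reduces to 127 mod 4 = 3; 3^3 ≡ 2 (mod 5).
Mod 71: 348 ≡ 64; by Fermat, exponent reduces to 127 mod 70 = 57; 64^57 ≡ 38 (mod 71).
Combine by CRT: x ≡ 2 (mod 5), x ≡ 38 (mod 71) ⇒ x ≡ 322 (mod 355).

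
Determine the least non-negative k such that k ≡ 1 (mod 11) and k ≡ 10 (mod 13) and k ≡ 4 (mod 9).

166

The moduli are pairwise coprime; N = 11·13·9 = 1287.
N/11 = 117; 117 ≡ 7 (mod 11); 7·8 ≡ 1, so inverse 8.
N/13 = 99; 99 ≡ 8 (mod 13); 8·5 ≡ 1, so inverse 5.
N/9 = 143; 143 ≡ 8 (mod 9); 8·8 ≡ 1, so inverse 8.
k ≡ 1·117·8 + 10·99·5 + 4·143·8 = 10462.
10462 mod 1287 = 166.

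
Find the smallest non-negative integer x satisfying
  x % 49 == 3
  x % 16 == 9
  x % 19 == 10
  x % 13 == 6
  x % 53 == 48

The moduli are pairwise coprime; N = 49·16·19·13·53 = 10263344.
N/49 = 209456; 209456 ≡ 30 (mod 49); 30·18 ≡ 1, so inverse 18.
N/16 = 641459; 641459 ≡ 3 (mod 16); 3·11 ≡ 1, so inverse 11.
N/19 = 540176; 540176 ≡ 6 (mod 19); 6·16 ≡ 1, so inverse 16.
N/13 = 789488; 789488 ≡ 11 (mod 13); 11·6 ≡ 1, so inverse 6.
N/53 = 193648; 193648 ≡ 39 (mod 53); 39·34 ≡ 1, so inverse 34.
x ≡ 3·209456·18 + 9·641459·11 + 10·540176·16 + 6·789488·6 + 48·193648·34 = 505698329.
505698329 mod 10263344 = 2794473.

2794473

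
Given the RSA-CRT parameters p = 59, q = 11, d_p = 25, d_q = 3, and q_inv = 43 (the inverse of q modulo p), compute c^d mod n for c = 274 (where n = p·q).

m₁ = c^(d_p) mod p: c ≡ 38 (mod 59), and 38^25 mod 59 = 52.
m₂ = c^(d_q) mod q: c ≡ 10 (mod 11), and 10^3 mod 11 = 10.
h = q_inv·(m₁ − m₂) mod p = 43·(52 − 10) mod 59 = 36.
m = m₂ + h·q = 10 + 36·11 = 406.

406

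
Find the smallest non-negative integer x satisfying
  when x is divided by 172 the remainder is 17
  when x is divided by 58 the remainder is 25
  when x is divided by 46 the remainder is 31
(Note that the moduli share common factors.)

gcd(172, 58) = 2 and 2 | (25 − 17), so the pair is consistent; merging gives x ≡ 4317 (mod 4988), where 4988 = lcm(172, 58).
gcd(4988, 46) = 2 and 2 | (31 − 4317), so the pair is consistent; merging gives x ≡ 94101 (mod 114724), where 114724 = lcm(4988, 46).
The solution is unique modulo lcm(172, 58, 46) = 114724.

94101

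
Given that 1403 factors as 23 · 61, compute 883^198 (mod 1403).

Mod 23: 883 ≡ 9; since 22 | 198, by Fermat 9^198 ≡ 1 (mod 23).
Mod 61: 883 ≡ 29; by Fermat, exponent reduces to 198 mod 60 = 18; 29^18 ≡ 60 (mod 61).
Combine by CRT: x ≡ 1 (mod 23), x ≡ 60 (mod 61) ⇒ x ≡ 1036 (mod 1403).

1036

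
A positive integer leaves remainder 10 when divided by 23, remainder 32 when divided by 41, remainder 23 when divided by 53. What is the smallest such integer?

41893

The moduli are pairwise coprime; M = 23·41·53 = 49979.
M/23 = 2173; 2173 ≡ 11 (mod 23); 11·21 ≡ 1, so inverse 21.
M/41 = 1219; 1219 ≡ 30 (mod 41); 30·26 ≡ 1, so inverse 26.
M/53 = 943; 943 ≡ 42 (mod 53); 42·24 ≡ 1, so inverse 24.
n ≡ 10·2173·21 + 32·1219·26 + 23·943·24 = 1991074.
1991074 mod 49979 = 41893.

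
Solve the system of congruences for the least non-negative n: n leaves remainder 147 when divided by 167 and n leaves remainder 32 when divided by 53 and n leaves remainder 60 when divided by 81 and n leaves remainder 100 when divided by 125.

From n ≡ 147 (mod 167) write n = 147 + 167t. Substituting into n ≡ 32 (mod 53) gives 167t ≡ 44 (mod 53), and since 8⁻¹ ≡ 20 (mod 53), t ≡ 32. Hence n ≡ 147 + 167·32 = 5491 (mod 8851).
From n ≡ 5491 (mod 8851) write n = 5491 + 8851t. Substituting into n ≡ 60 (mod 81) gives 8851t ≡ 77 (mod 81), and since 22⁻¹ ≡ 70 (mod 81), t ≡ 44. Hence n ≡ 5491 + 8851·44 = 394935 (mod 716931).
From n ≡ 394935 (mod 716931) write n = 394935 + 716931t. Substituting into n ≡ 100 (mod 125) gives 716931t ≡ 40 (mod 125), and since 56⁻¹ ≡ 96 (mod 125), t ≡ 90. Hence n ≡ 394935 + 716931·90 = 64918725 (mod 89616375).

64918725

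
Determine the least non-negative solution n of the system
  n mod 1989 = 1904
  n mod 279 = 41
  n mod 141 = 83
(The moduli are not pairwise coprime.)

900932

Combine the congruences pairwise.
gcd(1989, 279) = 9 and 9 | (41 − 1904), so the pair is consistent; merging gives n ≡ 37706 (mod 61659), where 61659 = lcm(1989, 279).
gcd(61659, 141) = 3 and 3 | (83 − 37706), so the pair is consistent; merging gives n ≡ 900932 (mod 2897973), where 2897973 = lcm(61659, 141).
The solution is unique modulo lcm(1989, 279, 141) = 2897973.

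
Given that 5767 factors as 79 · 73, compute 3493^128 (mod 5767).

1223

Mod 79: 3493 ≡ 17; by Fermat, exponent reduces to 128 mod 78 = 50; 17^50 ≡ 38 (mod 79).
Mod 73: 3493 ≡ 62; by Fermat, exponent reduces to 128 mod 72 = 56; 62^56 ≡ 55 (mod 73).
Combine by CRT: x ≡ 38 (mod 79), x ≡ 55 (mod 73) ⇒ x ≡ 1223 (mod 5767).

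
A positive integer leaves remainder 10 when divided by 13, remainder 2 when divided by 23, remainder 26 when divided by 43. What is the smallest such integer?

4326

From n ≡ 10 (mod 13) write n = 10 + 13t. Substituting into n ≡ 2 (mod 23) gives 13t ≡ 15 (mod 23), and since 13⁻¹ ≡ 16 (mod 23), t ≡ 10. Hence n ≡ 10 + 13·10 = 140 (mod 299).
From n ≡ 140 (mod 299) write n = 140 + 299t. Substituting into n ≡ 26 (mod 43) gives 299t ≡ 15 (mod 43), and since 41⁻¹ ≡ 21 (mod 43), t ≡ 14. Hence n ≡ 140 + 299·14 = 4326 (mod 12857).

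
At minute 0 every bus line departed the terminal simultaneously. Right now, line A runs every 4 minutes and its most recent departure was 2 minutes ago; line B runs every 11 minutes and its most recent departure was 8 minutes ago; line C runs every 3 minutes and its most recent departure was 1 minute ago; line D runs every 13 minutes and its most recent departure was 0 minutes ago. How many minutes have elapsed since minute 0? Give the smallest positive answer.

From t ≡ 2 (mod 4) write t = 2 + 4s. Substituting into t ≡ 8 (mod 11) gives 4s ≡ 6 (mod 11), and since 4⁻¹ ≡ 3 (mod 11), s ≡ 7. Hence t ≡ 2 + 4·7 = 30 (mod 44).
From t ≡ 30 (mod 44) write t = 30 + 44s. Substituting into t ≡ 1 (mod 3) gives 44s ≡ 1 (mod 3), and since 2⁻¹ ≡ 2 (mod 3), s ≡ 2. Hence t ≡ 30 + 44·2 = 118 (mod 132).
From t ≡ 118 (mod 132) write t = 118 + 132s. Substituting into t ≡ 0 (mod 13) gives 132s ≡ 12 (mod 13), and since 2⁻¹ ≡ 7 (mod 13), s ≡ 6. Hence t ≡ 118 + 132·6 = 910 (mod 1716).

910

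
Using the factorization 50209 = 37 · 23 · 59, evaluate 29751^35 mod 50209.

Mod 37: 29751 ≡ 3; 3^35 ≡ 25 (mod 37).
Mod 23: 29751 ≡ 12; by Fermat, exponent reduces to 35 mod 22 = 13; 12^13 ≡ 6 (mod 23).
Mod 59: 29751 ≡ 15; 15^35 ≡ 26 (mod 59).
Combine by CRT: x ≡ 25 (mod 37), x ≡ 6 (mod 23), x ≡ 26 (mod 59) ⇒ x ≡ 17785 (mod 50209).

17785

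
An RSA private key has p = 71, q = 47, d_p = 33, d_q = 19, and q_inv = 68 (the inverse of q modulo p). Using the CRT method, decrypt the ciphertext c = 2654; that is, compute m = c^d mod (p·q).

370

m₁ = c^(d_p) mod p: c ≡ 27 (mod 71), and 27^33 mod 71 = 15.
m₂ = c^(d_q) mod q: c ≡ 22 (mod 47), and 22^19 mod 47 = 41.
h = q_inv·(m₁ − m₂) mod p = 68·(15 − 41) mod 71 = 7.
m = m₂ + h·q = 41 + 7·47 = 370.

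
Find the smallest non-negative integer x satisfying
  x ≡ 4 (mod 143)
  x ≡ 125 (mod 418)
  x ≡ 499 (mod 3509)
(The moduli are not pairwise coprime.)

gcd(143, 418) = 11 and 11 | (125 − 4), so the pair is consistent; merging gives x ≡ 4723 (mod 5434), where 5434 = lcm(143, 418).
gcd(5434, 3509) = 11 and 11 | (499 − 4723), so the pair is consistent; merging gives x ≡ 597029 (mod 1733446), where 1733446 = lcm(5434, 3509).
The solution is unique modulo lcm(143, 418, 3509) = 1733446.

597029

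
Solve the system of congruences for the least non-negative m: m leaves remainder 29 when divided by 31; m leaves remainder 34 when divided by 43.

1238

Combine the congruences pairwise.
From m ≡ 29 (mod 31) write m = 29 + 31t. Substituting into m ≡ 34 (mod 43) gives 31t ≡ 5 (mod 43), and since 31⁻¹ ≡ 25 (mod 43), t ≡ 39. Hence m ≡ 29 + 31·39 = 1238 (mod 1333).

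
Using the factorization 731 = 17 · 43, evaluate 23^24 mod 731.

84

Mod 17: 23 ≡ 6; by Fermat, exponent reduces to 24 mod 16 = 8; 6^8 ≡ 16 (mod 17).
Mod 43: 23 ≡ 23; 23^24 ≡ 41 (mod 43).
Combine by CRT: x ≡ 16 (mod 17), x ≡ 41 (mod 43) ⇒ x ≡ 84 (mod 731).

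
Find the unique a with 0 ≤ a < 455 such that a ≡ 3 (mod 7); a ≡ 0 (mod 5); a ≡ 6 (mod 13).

The moduli are pairwise coprime; N = 7·5·13 = 455.
N/7 = 65; 65 ≡ 2 (mod 7); 2·4 ≡ 1, so inverse 4.
N/5 = 91; 91 ≡ 1 (mod 5), inverse 1.
N/13 = 35; 35 ≡ 9 (mod 13); 9·3 ≡ 1, so inverse 3.
a ≡ 3·65·4 + 0·91·1 + 6·35·3 = 1410.
1410 mod 455 = 45.

45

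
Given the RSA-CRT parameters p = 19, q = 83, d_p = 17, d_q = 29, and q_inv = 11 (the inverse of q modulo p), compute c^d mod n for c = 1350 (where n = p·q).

571

m₁ = c^(d_p) mod p: c ≡ 1 (mod 19), and 1^17 mod 19 = 1.
m₂ = c^(d_q) mod q: c ≡ 22 (mod 83), and 22^29 mod 83 = 73.
h = q_inv·(m₁ − m₂) mod p = 11·(1 − 73) mod 19 = 6.
m = m₂ + h·q = 73 + 6·83 = 571.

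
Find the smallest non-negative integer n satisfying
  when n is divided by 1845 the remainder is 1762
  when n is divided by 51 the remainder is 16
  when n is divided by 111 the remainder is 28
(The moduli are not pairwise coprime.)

1023892

gcd(1845, 51) = 3 and 3 | (16 − 1762), so the pair is consistent; merging gives n ≡ 20212 (mod 31365), where 31365 = lcm(1845, 51).
gcd(31365, 111) = 3 and 3 | (28 − 20212), so the pair is consistent; merging gives n ≡ 1023892 (mod 1160505), where 1160505 = lcm(31365, 111).
The solution is unique modulo lcm(1845, 51, 111) = 1160505.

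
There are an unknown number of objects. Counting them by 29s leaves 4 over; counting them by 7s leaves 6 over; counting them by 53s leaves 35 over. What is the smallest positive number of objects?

671

From N ≡ 4 (mod 29) write N = 4 + 29t. Substituting into N ≡ 6 (mod 7) gives 29t ≡ 2 (mod 7), and since 1⁻¹ ≡ 1 (mod 7), t ≡ 2. Hence N ≡ 4 + 29·2 = 62 (mod 203).
From N ≡ 62 (mod 203) write N = 62 + 203t. Substituting into N ≡ 35 (mod 53) gives 203t ≡ 26 (mod 53), and since 44⁻¹ ≡ 47 (mod 53), t ≡ 3. Hence N ≡ 62 + 203·3 = 671 (mod 10759).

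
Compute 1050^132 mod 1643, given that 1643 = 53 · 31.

47

Mod 53: 1050 ≡ 43; by Fermat, exponent reduces to 132 mod 52 = 28; 43^28 ≡ 47 (mod 53).
Mod 31: 1050 ≡ 27; by Fermat, exponent reduces to 132 mod 30 = 12; 27^12 ≡ 16 (mod 31).
Combine by CRT: x ≡ 47 (mod 53), x ≡ 16 (mod 31) ⇒ x ≡ 47 (mod 1643).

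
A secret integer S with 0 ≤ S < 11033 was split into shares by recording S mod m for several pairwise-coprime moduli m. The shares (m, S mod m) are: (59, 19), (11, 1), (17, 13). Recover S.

Combine the congruences pairwise.
From S ≡ 19 (mod 59) write S = 19 + 59t. Substituting into S ≡ 1 (mod 11) gives 59t ≡ 4 (mod 11), and since 4⁻¹ ≡ 3 (mod 11), t ≡ 1. Hence S ≡ 19 + 59·1 = 78 (mod 649).
From S ≡ 78 (mod 649) write S = 78 + 649t. Substituting into S ≡ 13 (mod 17) gives 649t ≡ 3 (mod 17), and since 3⁻¹ ≡ 6 (mod 17), t ≡ 1. Hence S ≡ 78 + 649·1 = 727 (mod 11033).

727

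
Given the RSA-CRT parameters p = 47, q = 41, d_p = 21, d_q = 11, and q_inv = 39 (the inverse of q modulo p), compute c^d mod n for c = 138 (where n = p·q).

1013

m₁ = c^(d_p) mod p: c ≡ 44 (mod 47), and 44^21 mod 47 = 26.
m₂ = c^(d_q) mod q: c ≡ 15 (mod 41), and 15^11 mod 41 = 29.
h = q_inv·(m₁ − m₂) mod p = 39·(26 − 29) mod 47 = 24.
m = m₂ + h·q = 29 + 24·41 = 1013.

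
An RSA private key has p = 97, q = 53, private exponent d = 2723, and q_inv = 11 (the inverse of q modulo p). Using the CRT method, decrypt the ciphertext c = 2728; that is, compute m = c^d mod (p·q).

1437

d_p = d mod (p−1) = 2723 mod 96 = 35; d_q = d mod (q−1) = 19.
m₁ = c^(d_p) mod p: c ≡ 12 (mod 97), and 12^35 mod 97 = 79.
m₂ = c^(d_q) mod q: c ≡ 25 (mod 53), and 25^19 mod 53 = 6.
h = q_inv·(m₁ − m₂) mod p = 11·(79 − 6) mod 97 = 27.
m = m₂ + h·q = 6 + 27·53 = 1437.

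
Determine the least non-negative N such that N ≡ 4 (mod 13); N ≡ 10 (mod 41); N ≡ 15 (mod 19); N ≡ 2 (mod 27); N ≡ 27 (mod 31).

6417740

From N ≡ 4 (mod 13) write N = 4 + 13t. Substituting into N ≡ 10 (mod 41) gives 13t ≡ 6 (mod 41), and since 13⁻¹ ≡ 19 (mod 41), t ≡ 32. Hence N ≡ 4 + 13·32 = 420 (mod 533).
From N ≡ 420 (mod 533) write N = 420 + 533t. Substituting into N ≡ 15 (mod 19) gives 533t ≡ 13 (mod 19), and since 1⁻¹ ≡ 1 (mod 19), t ≡ 13. Hence N ≡ 420 + 533·13 = 7349 (mod 10127).
From N ≡ 7349 (mod 10127) write N = 7349 + 10127t. Substituting into N ≡ 2 (mod 27) gives 10127t ≡ 24 (mod 27), and since 2⁻¹ ≡ 14 (mod 27), t ≡ 12. Hence N ≡ 7349 + 10127·12 = 128873 (mod 273429).
From N ≡ 128873 (mod 273429) write N = 128873 + 273429t. Substituting into N ≡ 27 (mod 31) gives 273429t ≡ 21 (mod 31), and since 9⁻¹ ≡ 7 (mod 31), t ≡ 23. Hence N ≡ 128873 + 273429·23 = 6417740 (mod 8476299).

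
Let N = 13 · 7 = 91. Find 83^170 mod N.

64

Mod 13: 83 ≡ 5; by Fermat, exponent reduces to 170 mod 12 = 2; 5^2 ≡ 12 (mod 13).
Mod 7: 83 ≡ 6; by Fermat, exponent reduces to 170 mod 6 = 2; 6^2 ≡ 1 (mod 7).
Combine by CRT: x ≡ 12 (mod 13), x ≡ 1 (mod 7) ⇒ x ≡ 64 (mod 91).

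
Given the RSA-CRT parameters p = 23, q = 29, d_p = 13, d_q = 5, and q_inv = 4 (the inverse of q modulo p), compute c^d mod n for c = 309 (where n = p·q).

m₁ = c^(d_p) mod p: c ≡ 10 (mod 23), and 10^13 mod 23 = 15.
m₂ = c^(d_q) mod q: c ≡ 19 (mod 29), and 19^5 mod 29 = 21.
h = q_inv·(m₁ − m₂) mod p = 4·(15 − 21) mod 23 = 22.
m = m₂ + h·q = 21 + 22·29 = 659.

659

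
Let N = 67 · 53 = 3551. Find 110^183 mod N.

Mod 67: 110 ≡ 43; by Fermat, exponent reduces to 183 mod 66 = 51; 43^51 ≡ 42 (mod 67).
Mod 53: 110 ≡ 4; by Fermat, exponent reduces to 183 mod 52 = 27; 4^27 ≡ 4 (mod 53).
Combine by CRT: x ≡ 42 (mod 67), x ≡ 4 (mod 53) ⇒ x ≡ 1382 (mod 3551).

1382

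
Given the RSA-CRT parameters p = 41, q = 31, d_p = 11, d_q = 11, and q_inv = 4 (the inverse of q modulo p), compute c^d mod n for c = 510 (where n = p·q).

m₁ = c^(d_p) mod p: c ≡ 18 (mod 41), and 18^11 mod 41 = 18.
m₂ = c^(d_q) mod q: c ≡ 14 (mod 31), and 14^11 mod 31 = 9.
h = q_inv·(m₁ − m₂) mod p = 4·(18 − 9) mod 41 = 36.
m = m₂ + h·q = 9 + 36·31 = 1125.

1125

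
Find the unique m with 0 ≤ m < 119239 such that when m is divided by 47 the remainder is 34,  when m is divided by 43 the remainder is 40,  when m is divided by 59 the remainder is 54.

The moduli are pairwise coprime; N = 47·43·59 = 119239.
N/47 = 2537; 2537 ≡ 46 (mod 47); 46·46 ≡ 1, so inverse 46.
N/43 = 2773; 2773 ≡ 21 (mod 43); 21·41 ≡ 1, so inverse 41.
N/59 = 2021; 2021 ≡ 15 (mod 59); 15·4 ≡ 1, so inverse 4.
m ≡ 34·2537·46 + 40·2773·41 + 54·2021·4 = 8952124.
8952124 mod 119239 = 9199.

9199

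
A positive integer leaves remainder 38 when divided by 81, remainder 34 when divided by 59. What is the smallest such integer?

2630

From N ≡ 38 (mod 81) write N = 38 + 81t. Substituting into N ≡ 34 (mod 59) gives 81t ≡ 55 (mod 59), and since 22⁻¹ ≡ 51 (mod 59), t ≡ 32. Hence N ≡ 38 + 81·32 = 2630 (mod 4779).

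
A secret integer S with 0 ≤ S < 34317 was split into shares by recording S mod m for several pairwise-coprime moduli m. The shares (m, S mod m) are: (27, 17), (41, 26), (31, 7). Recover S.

The moduli are pairwise coprime; N = 27·41·31 = 34317.
N/27 = 1271; 1271 ≡ 2 (mod 27); 2·14 ≡ 1, so inverse 14.
N/41 = 837; 837 ≡ 17 (mod 41); 17·29 ≡ 1, so inverse 29.
N/31 = 1107; 1107 ≡ 22 (mod 31); 22·24 ≡ 1, so inverse 24.
S ≡ 17·1271·14 + 26·837·29 + 7·1107·24 = 1119572.
1119572 mod 34317 = 21428.

21428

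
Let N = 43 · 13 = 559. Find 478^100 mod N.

341

Mod 43: 478 ≡ 5; by Fermat, exponent reduces to 100 mod 42 = 16; 5^16 ≡ 40 (mod 43).
Mod 13: 478 ≡ 10; by Fermat, exponent reduces to 100 mod 12 = 4; 10^4 ≡ 3 (mod 13).
Combine by CRT: x ≡ 40 (mod 43), x ≡ 3 (mod 13) ⇒ x ≡ 341 (mod 559).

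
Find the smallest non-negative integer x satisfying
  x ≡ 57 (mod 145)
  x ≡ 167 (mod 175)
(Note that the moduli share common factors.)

gcd(145, 175) = 5 and 5 | (167 − 57), so the pair is consistent; merging gives x ≡ 1217 (mod 5075), where 5075 = lcm(145, 175).
The solution is unique modulo lcm(145, 175) = 5075.

1217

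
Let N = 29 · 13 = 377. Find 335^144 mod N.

Mod 29: 335 ≡ 16; by Fermat, exponent reduces to 144 mod 28 = 4; 16^4 ≡ 25 (mod 29).
Mod 13: 335 ≡ 10; since 12 | 144, by Fermat 10^144 ≡ 1 (mod 13).
Combine by CRT: x ≡ 25 (mod 29), x ≡ 1 (mod 13) ⇒ x ≡ 170 (mod 377).

170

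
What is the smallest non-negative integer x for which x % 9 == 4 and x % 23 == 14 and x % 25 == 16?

From x ≡ 4 (mod 9) write x = 4 + 9t. Substituting into x ≡ 14 (mod 23) gives 9t ≡ 10 (mod 23), and since 9⁻¹ ≡ 18 (mod 23), t ≡ 19. Hence x ≡ 4 + 9·19 = 175 (mod 207).
From x ≡ 175 (mod 207) write x = 175 + 207t. Substituting into x ≡ 16 (mod 25) gives 207t ≡ 16 (mod 25), and since 7⁻¹ ≡ 18 (mod 25), t ≡ 13. Hence x ≡ 175 + 207·13 = 2866 (mod 5175).

2866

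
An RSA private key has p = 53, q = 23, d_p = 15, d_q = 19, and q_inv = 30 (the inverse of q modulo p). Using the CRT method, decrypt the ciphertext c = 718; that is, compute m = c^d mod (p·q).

7

m₁ = c^(d_p) mod p: c ≡ 29 (mod 53), and 29^15 mod 53 = 7.
m₂ = c^(d_q) mod q: c ≡ 5 (mod 23), and 5^19 mod 23 = 7.
h = q_inv·(m₁ − m₂) mod p = 30·(7 − 7) mod 53 = 0.
m = m₂ + h·q = 7 + 0·23 = 7.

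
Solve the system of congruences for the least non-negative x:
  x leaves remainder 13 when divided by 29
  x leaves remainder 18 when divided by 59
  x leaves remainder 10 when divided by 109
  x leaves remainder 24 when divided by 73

From x ≡ 13 (mod 29) write x = 13 + 29t. Substituting into x ≡ 18 (mod 59) gives 29t ≡ 5 (mod 59), and since 29⁻¹ ≡ 57 (mod 59), t ≡ 49. Hence x ≡ 13 + 29·49 = 1434 (mod 1711).
From x ≡ 1434 (mod 1711) write x = 1434 + 1711t. Substituting into x ≡ 10 (mod 109) gives 1711t ≡ 102 (mod 109), and since 76⁻¹ ≡ 33 (mod 109), t ≡ 96. Hence x ≡ 1434 + 1711·96 = 165690 (mod 186499).
From x ≡ 165690 (mod 186499) write x = 165690 + 186499t. Substituting into x ≡ 24 (mod 73) gives 186499t ≡ 44 (mod 73), and since 57⁻¹ ≡ 41 (mod 73), t ≡ 52. Hence x ≡ 165690 + 186499·52 = 9863638 (mod 13614427).

9863638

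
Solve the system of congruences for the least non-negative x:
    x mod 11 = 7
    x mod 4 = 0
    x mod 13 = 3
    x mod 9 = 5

From x ≡ 7 (mod 11) write x = 7 + 11t. Substituting into x ≡ 0 (mod 4) gives 11t ≡ 1 (mod 4), and since 3⁻¹ ≡ 3 (mod 4), t ≡ 3. Hence x ≡ 7 + 11·3 = 40 (mod 44).
From x ≡ 40 (mod 44) write x = 40 + 44t. Substituting into x ≡ 3 (mod 13) gives 44t ≡ 2 (mod 13), and since 5⁻¹ ≡ 8 (mod 13), t ≡ 3. Hence x ≡ 40 + 44·3 = 172 (mod 572).
From x ≡ 172 (mod 572) write x = 172 + 572t. Substituting into x ≡ 5 (mod 9) gives 572t ≡ 4 (mod 9), and since 5⁻¹ ≡ 2 (mod 9), t ≡ 8. Hence x ≡ 172 + 572·8 = 4748 (mod 5148).

4748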